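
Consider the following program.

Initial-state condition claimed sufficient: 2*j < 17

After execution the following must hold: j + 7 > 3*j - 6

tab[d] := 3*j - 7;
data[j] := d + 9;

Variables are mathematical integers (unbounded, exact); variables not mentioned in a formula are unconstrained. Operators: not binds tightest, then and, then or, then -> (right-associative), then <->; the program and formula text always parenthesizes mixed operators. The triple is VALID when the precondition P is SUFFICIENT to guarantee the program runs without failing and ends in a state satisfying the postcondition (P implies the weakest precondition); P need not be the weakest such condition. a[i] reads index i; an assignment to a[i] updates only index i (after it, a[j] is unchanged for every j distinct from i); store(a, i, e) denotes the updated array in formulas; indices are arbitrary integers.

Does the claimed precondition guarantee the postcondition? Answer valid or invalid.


Working backward. After the program, the postcondition j + 7 > 3*j - 6 must hold; in canonical form it is 2*j < 13.
Before data[j] := d + 9: 2*j < 13
Before tab[d] := 3*j - 7: 2*j < 13
The weakest precondition is 2*j < 13.
Check whether 2*j < 17 implies it.
Countermodel: at the initial state j = 7, the precondition holds but the weakest precondition fails.
Answer: invalid


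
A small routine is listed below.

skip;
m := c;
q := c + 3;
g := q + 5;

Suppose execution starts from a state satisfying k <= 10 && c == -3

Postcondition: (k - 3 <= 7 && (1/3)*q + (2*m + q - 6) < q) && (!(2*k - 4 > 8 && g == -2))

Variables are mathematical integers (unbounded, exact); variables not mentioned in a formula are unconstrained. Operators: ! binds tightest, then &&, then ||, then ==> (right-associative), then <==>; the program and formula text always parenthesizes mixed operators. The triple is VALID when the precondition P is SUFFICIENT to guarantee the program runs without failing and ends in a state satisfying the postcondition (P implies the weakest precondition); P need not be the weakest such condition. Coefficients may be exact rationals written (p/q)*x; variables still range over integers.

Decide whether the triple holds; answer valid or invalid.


Working backward. After the program, the postcondition (k - 3 <= 7 && (1/3)*q + (2*m + q - 6) < q) && (!(2*k - 4 > 8 && g == -2)) must hold; in canonical form it is k <= 10 && 2*m + (1/3)*q < 6 && (!(2*k > 12 && g == -2)).
Before g := q + 5: k <= 10 && 2*m + (1/3)*q < 6 && (!(2*k > 12 && q == -7))
Before q := c + 3: k <= 10 && (1/3)*c + 2*m < 5 && (!(2*k > 12 && c == -10))
Before m := c: k <= 10 && (7/3)*c < 5 && (!(2*k > 12 && c == -10))
Before skip: k <= 10 && (7/3)*c < 5 && (!(2*k > 12 && c == -10))
The weakest precondition is k <= 10 && (7/3)*c < 5 && (!(2*k > 12 && c == -10)).
Check whether k <= 10 && c == -3 implies it.
Every state satisfying the precondition satisfies the weakest precondition: the implication holds.
Answer: valid


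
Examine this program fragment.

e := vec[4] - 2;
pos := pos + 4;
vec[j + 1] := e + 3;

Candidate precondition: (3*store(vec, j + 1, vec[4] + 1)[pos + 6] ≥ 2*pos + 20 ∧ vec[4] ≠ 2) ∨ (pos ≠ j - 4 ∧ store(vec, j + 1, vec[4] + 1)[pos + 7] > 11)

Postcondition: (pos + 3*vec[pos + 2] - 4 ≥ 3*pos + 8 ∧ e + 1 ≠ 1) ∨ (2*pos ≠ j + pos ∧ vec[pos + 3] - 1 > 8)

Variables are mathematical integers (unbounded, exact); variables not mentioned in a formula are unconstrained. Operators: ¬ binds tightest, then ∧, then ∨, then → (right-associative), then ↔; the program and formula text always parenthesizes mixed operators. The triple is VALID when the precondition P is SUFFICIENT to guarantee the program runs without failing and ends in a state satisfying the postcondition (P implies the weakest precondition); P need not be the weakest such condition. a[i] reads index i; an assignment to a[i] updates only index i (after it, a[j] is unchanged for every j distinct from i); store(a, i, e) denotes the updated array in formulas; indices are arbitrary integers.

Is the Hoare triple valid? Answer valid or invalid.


Working backward. After the program, the postcondition (pos + 3*vec[pos + 2] - 4 ≥ 3*pos + 8 ∧ e + 1 ≠ 1) ∨ (2*pos ≠ j + pos ∧ vec[pos + 3] - 1 > 8) must hold; in canonical form it is (3*vec[pos + 2] ≥ 2*pos + 12 ∧ e ≠ 0) ∨ (pos ≠ j ∧ vec[pos + 3] > 9).
Before vec[j + 1] := e + 3: (3*store(vec, j + 1, e + 3)[pos + 2] ≥ 2*pos + 12 ∧ e ≠ 0) ∨ (pos ≠ j ∧ store(vec, j + 1, e + 3)[pos + 3] > 9)
Before pos := pos + 4: (3*store(vec, j + 1, e + 3)[pos + 6] ≥ 2*pos + 20 ∧ e ≠ 0) ∨ (pos ≠ j - 4 ∧ store(vec, j + 1, e + 3)[pos + 7] > 9)
Before e := vec[4] - 2: (3*store(vec, j + 1, vec[4] + 1)[pos + 6] ≥ 2*pos + 20 ∧ vec[4] ≠ 2) ∨ (pos ≠ j - 4 ∧ store(vec, j + 1, vec[4] + 1)[pos + 7] > 9)
The weakest precondition is (3*store(vec, j + 1, vec[4] + 1)[pos + 6] ≥ 2*pos + 20 ∧ vec[4] ≠ 2) ∨ (pos ≠ j - 4 ∧ store(vec, j + 1, vec[4] + 1)[pos + 7] > 9).
Check whether (3*store(vec, j + 1, vec[4] + 1)[pos + 6] ≥ 2*pos + 20 ∧ vec[4] ≠ 2) ∨ (pos ≠ j - 4 ∧ store(vec, j + 1, vec[4] + 1)[pos + 7] > 11) implies it.
Every state satisfying the precondition satisfies the weakest precondition: the implication holds.
Answer: valid


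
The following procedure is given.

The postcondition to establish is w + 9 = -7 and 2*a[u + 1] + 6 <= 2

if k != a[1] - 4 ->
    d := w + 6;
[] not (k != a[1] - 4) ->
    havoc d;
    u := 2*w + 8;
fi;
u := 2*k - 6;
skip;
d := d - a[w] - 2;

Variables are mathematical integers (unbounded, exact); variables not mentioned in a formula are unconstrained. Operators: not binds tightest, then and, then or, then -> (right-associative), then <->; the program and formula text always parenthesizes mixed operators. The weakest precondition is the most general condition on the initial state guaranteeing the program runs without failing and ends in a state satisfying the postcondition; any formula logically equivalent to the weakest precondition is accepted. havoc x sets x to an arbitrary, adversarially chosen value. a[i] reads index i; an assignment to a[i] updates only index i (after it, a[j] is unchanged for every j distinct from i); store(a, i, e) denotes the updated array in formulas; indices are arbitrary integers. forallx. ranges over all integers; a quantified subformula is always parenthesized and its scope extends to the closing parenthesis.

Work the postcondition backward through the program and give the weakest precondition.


Working backward. After the program, the postcondition w + 9 = -7 and 2*a[u + 1] + 6 <= 2 must hold; in canonical form it is w = -16 and 2*a[u + 1] <= -4.
Before d := d - a[w] - 2: w = -16 and 2*a[u + 1] <= -4
Before skip: w = -16 and 2*a[u + 1] <= -4
Before u := 2*k - 6: w = -16 and 2*a[2*k - 5] <= -4
Then branch requires w = -16 and 2*a[2*k - 5] <= -4; else branch requires w = -16 and 2*a[2*k - 5] <= -4.
Before the if: (k != a[1] - 4 -> (w = -16 and 2*a[2*k - 5] <= -4)) and ((not (k != a[1] - 4)) -> (w = -16 and 2*a[2*k - 5] <= -4))
Answer: WP = (k != a[1] - 4 -> (w = -16 and 2*a[2*k - 5] <= -4)) and ((not (k != a[1] - 4)) -> (w = -16 and 2*a[2*k - 5] <= -4))


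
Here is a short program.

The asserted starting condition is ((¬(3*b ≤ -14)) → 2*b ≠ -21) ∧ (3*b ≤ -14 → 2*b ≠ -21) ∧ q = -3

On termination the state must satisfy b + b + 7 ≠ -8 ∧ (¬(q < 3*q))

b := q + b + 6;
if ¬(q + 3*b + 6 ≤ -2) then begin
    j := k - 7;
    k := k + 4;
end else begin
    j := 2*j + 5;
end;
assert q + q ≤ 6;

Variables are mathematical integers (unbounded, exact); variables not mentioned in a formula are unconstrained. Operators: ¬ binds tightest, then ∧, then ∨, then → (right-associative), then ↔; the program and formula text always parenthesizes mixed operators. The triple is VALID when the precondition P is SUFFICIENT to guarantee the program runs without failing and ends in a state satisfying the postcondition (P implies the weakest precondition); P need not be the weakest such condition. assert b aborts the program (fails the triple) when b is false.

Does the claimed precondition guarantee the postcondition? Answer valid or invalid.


Working backward. After the program, the postcondition b + b + 7 ≠ -8 ∧ (¬(q < 3*q)) must hold; in canonical form it is 2*b ≠ -15 ∧ (¬(2*q > 0)).
Before assert q + q ≤ 6: 2*q ≤ 6 ∧ 2*b ≠ -15 ∧ (¬(2*q > 0))
Then branch requires 2*q ≤ 6 ∧ 2*b ≠ -15 ∧ (¬(2*q > 0)); else branch requires 2*q ≤ 6 ∧ 2*b ≠ -15 ∧ (¬(2*q > 0)).
Before the if: ((¬(3*b + q ≤ -8)) → (2*q ≤ 6 ∧ 2*b ≠ -15 ∧ (¬(2*q > 0)))) ∧ (3*b + q ≤ -8 → (2*q ≤ 6 ∧ 2*b ≠ -15 ∧ (¬(2*q > 0))))
Before b := q + b + 6: ((¬(3*b + 4*q ≤ -26)) → (2*q ≤ 6 ∧ 2*b + 2*q ≠ -27 ∧ (¬(2*q > 0)))) ∧ (3*b + 4*q ≤ -26 → (2*q ≤ 6 ∧ 2*b + 2*q ≠ -27 ∧ (¬(2*q > 0))))
The weakest precondition is ((¬(3*b + 4*q ≤ -26)) → (2*q ≤ 6 ∧ 2*b + 2*q ≠ -27 ∧ (¬(2*q > 0)))) ∧ (3*b + 4*q ≤ -26 → (2*q ≤ 6 ∧ 2*b + 2*q ≠ -27 ∧ (¬(2*q > 0)))).
Check whether ((¬(3*b ≤ -14)) → 2*b ≠ -21) ∧ (3*b ≤ -14 → 2*b ≠ -21) ∧ q = -3 implies it.
Every state satisfying the precondition satisfies the weakest precondition: the implication holds.
Answer: valid


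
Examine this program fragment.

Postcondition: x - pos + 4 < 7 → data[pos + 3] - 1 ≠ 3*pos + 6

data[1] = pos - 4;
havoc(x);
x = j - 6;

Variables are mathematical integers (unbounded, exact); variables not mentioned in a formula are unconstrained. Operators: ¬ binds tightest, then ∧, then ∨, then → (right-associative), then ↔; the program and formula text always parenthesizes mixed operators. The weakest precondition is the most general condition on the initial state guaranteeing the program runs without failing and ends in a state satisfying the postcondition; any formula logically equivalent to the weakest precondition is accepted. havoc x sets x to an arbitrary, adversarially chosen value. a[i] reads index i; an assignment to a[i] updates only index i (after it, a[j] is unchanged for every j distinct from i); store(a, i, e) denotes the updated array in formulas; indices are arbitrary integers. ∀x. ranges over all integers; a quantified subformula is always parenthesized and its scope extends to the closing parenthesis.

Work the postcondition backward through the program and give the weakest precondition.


Working backward. After the program, the postcondition x - pos + 4 < 7 → data[pos + 3] - 1 ≠ 3*pos + 6 must hold; in canonical form it is x < pos + 3 → data[pos + 3] ≠ 3*pos + 7.
Before x := j - 6: j < pos + 9 → data[pos + 3] ≠ 3*pos + 7
Before havoc x: j < pos + 9 → data[pos + 3] ≠ 3*pos + 7
Before data[1] := pos - 4: j < pos + 9 → store(data, 1, pos - 4)[pos + 3] ≠ 3*pos + 7
Answer: WP = j < pos + 9 → store(data, 1, pos - 4)[pos + 3] ≠ 3*pos + 7


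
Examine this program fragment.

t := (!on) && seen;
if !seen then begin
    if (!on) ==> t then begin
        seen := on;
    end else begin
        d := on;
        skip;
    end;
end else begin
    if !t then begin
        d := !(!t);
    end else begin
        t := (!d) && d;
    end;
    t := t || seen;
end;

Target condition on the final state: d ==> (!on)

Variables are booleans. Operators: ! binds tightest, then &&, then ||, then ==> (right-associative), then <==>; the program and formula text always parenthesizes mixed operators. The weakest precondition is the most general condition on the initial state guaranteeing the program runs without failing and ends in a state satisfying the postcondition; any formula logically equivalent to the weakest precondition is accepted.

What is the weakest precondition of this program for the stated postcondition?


Working backward. After the program, d ==> (!on) must hold.
Then branch requires (((!on) ==> t) ==> (d ==> (!on))) && ((!((!on) ==> t)) ==> (on ==> (!on))); else branch requires ((!t) ==> (t ==> (!on))) && (t ==> (d ==> (!on))).
Before the if: ((!seen) ==> ((((!on) ==> t) ==> (d ==> (!on))) && ((!((!on) ==> t)) ==> (on ==> (!on))))) && (seen ==> (((!t) ==> (t ==> (!on))) && (t ==> (d ==> (!on)))))
Before t := (!on) && seen: ((!seen) ==> ((((!on) ==> ((!on) && seen)) ==> (d ==> (!on))) && ((!((!on) ==> ((!on) && seen))) ==> (on ==> (!on))))) && (seen ==> (((!((!on) && seen)) ==> (((!on) && seen) ==> (!on))) && (((!on) && seen) ==> (d ==> (!on)))))
Answer: WP = ((!seen) ==> ((((!on) ==> ((!on) && seen)) ==> (d ==> (!on))) && ((!((!on) ==> ((!on) && seen))) ==> (on ==> (!on))))) && (seen ==> (((!((!on) && seen)) ==> (((!on) && seen) ==> (!on))) && (((!on) && seen) ==> (d ==> (!on)))))


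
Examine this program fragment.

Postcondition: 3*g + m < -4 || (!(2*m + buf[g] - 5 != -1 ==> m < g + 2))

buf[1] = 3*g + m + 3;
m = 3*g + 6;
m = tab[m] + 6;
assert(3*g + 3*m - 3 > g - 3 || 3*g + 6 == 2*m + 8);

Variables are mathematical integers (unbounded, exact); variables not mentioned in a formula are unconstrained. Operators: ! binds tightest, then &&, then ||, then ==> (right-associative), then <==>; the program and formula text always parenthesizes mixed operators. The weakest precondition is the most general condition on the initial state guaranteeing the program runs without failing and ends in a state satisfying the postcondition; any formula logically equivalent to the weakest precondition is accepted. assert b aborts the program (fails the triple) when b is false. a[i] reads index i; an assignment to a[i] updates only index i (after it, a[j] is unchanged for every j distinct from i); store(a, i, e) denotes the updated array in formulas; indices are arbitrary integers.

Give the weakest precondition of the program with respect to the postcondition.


Working backward. After the program, the postcondition 3*g + m < -4 || (!(2*m + buf[g] - 5 != -1 ==> m < g + 2)) must hold; in canonical form it is 3*g + m < -4 || (!(buf[g] + 2*m != 4 ==> m < g + 2)).
Before assert 3*g + 3*m - 3 > g - 3 || 3*g + 6 == 2*m + 8: (2*g + 3*m > 0 || 3*g == 2*m + 2) && (3*g + m < -4 || (!(buf[g] + 2*m != 4 ==> m < g + 2)))
Before m := tab[m] + 6: (3*tab[m] + 2*g > -18 || 3*g == 2*tab[m] + 14) && (tab[m] + 3*g < -10 || (!(buf[g] + 2*tab[m] != -8 ==> tab[m] < g - 4)))
Before m := 3*g + 6: (3*tab[3*g + 6] + 2*g > -18 || 3*g == 2*tab[3*g + 6] + 14) && (tab[3*g + 6] + 3*g < -10 || (!(buf[g] + 2*tab[3*g + 6] != -8 ==> tab[3*g + 6] < g - 4)))
Before buf[1] := 3*g + m + 3: (3*tab[3*g + 6] + 2*g > -18 || 3*g == 2*tab[3*g + 6] + 14) && (tab[3*g + 6] + 3*g < -10 || (!(2*tab[3*g + 6] + store(buf, 1, 3*g + m + 3)[g] != -8 ==> tab[3*g + 6] < g - 4)))
Answer: WP = (3*tab[3*g + 6] + 2*g > -18 || 3*g == 2*tab[3*g + 6] + 14) && (tab[3*g + 6] + 3*g < -10 || (!(2*tab[3*g + 6] + store(buf, 1, 3*g + m + 3)[g] != -8 ==> tab[3*g + 6] < g - 4)))


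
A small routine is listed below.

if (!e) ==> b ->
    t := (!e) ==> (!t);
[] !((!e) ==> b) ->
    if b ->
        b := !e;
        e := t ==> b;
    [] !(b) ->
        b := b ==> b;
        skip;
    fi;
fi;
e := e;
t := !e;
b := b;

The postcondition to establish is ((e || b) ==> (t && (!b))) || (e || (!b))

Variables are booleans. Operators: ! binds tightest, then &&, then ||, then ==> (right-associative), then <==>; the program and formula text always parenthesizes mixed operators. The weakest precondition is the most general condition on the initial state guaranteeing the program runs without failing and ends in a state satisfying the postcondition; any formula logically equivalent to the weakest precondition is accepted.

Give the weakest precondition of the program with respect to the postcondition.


Working backward. After the program, the postcondition ((e || b) ==> (t && (!b))) || (e || (!b)) must hold; in canonical form it is ((e || b) ==> (t && (!b))) || e || (!b).
Before b := b: ((e || b) ==> (t && (!b))) || e || (!b)
Before t := !e: ((e || b) ==> ((!e) && (!b))) || e || (!b)
Before e := e: ((e || b) ==> ((!e) && (!b))) || e || (!b)
Then branch requires ((e || b) ==> ((!e) && (!b))) || e || (!b); else branch requires (b ==> ((((t ==> (!e)) || (!e)) ==> ((!(t ==> (!e))) && e)) || (t ==> (!e)) || e)) && ((!b) ==> e).
Before the if: (((!e) ==> b) ==> (((e || b) ==> ((!e) && (!b))) || e || (!b))) && ((!((!e) ==> b)) ==> ((b ==> ((((t ==> (!e)) || (!e)) ==> ((!(t ==> (!e))) && e)) || (t ==> (!e)) || e)) && ((!b) ==> e)))
Answer: WP = (((!e) ==> b) ==> (((e || b) ==> ((!e) && (!b))) || e || (!b))) && ((!((!e) ==> b)) ==> ((b ==> ((((t ==> (!e)) || (!e)) ==> ((!(t ==> (!e))) && e)) || (t ==> (!e)) || e)) && ((!b) ==> e)))


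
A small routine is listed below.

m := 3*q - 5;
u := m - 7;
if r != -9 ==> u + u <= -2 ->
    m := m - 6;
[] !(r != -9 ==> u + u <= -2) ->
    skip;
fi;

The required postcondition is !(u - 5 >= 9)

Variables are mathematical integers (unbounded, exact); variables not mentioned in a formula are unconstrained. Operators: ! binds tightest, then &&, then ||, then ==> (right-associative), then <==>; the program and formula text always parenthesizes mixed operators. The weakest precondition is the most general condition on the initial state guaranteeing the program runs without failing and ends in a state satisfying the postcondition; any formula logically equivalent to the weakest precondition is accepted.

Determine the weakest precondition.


Working backward. After the program, the postcondition !(u - 5 >= 9) must hold; in canonical form it is !(u >= 14).
Then branch requires !(u >= 14); else branch requires !(u >= 14).
Before the if: ((r != -9 ==> 2*u <= -2) ==> (!(u >= 14))) && ((!(r != -9 ==> 2*u <= -2)) ==> (!(u >= 14)))
Before u := m - 7: ((r != -9 ==> 2*m <= 12) ==> (!(m >= 21))) && ((!(r != -9 ==> 2*m <= 12)) ==> (!(m >= 21)))
Before m := 3*q - 5: ((r != -9 ==> 6*q <= 22) ==> (!(3*q >= 26))) && ((!(r != -9 ==> 6*q <= 22)) ==> (!(3*q >= 26)))
Answer: WP = ((r != -9 ==> 6*q <= 22) ==> (!(3*q >= 26))) && ((!(r != -9 ==> 6*q <= 22)) ==> (!(3*q >= 26)))


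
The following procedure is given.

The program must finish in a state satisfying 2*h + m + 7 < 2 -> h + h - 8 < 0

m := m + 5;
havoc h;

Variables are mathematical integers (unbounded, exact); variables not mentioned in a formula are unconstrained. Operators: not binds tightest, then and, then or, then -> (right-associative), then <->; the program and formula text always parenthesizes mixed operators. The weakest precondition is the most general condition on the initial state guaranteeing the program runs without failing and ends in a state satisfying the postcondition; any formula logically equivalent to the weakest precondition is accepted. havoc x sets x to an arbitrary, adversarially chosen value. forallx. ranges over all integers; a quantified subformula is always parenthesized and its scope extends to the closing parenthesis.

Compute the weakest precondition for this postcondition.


Working backward. After the program, the postcondition 2*h + m + 7 < 2 -> h + h - 8 < 0 must hold; in canonical form it is 2*h + m < -5 -> 2*h < 8.
Before havoc h: forall h_1. (2*h_1 + m < -5 -> 2*h_1 < 8)
Before m := m + 5: forall h_1. (2*h_1 + m < -10 -> 2*h_1 < 8)
Answer: WP = forall h_1. (2*h_1 + m < -10 -> 2*h_1 < 8)


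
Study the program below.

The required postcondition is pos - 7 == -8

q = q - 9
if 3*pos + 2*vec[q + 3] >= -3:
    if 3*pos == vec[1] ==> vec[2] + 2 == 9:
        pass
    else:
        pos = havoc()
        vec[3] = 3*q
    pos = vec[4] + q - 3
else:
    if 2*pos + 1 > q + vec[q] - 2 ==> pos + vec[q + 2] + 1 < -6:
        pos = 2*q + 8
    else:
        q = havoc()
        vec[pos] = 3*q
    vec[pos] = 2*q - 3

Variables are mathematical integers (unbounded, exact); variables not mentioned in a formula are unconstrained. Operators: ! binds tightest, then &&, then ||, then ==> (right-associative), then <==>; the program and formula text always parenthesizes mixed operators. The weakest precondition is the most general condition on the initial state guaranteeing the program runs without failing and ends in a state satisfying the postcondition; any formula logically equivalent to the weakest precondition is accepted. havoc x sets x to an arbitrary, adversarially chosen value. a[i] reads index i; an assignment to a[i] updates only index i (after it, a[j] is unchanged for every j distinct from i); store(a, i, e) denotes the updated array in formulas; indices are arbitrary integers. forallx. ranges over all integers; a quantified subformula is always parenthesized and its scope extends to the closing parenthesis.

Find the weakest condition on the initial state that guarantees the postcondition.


Working backward. After the program, the postcondition pos - 7 == -8 must hold; in canonical form it is pos == -1.
Then branch requires ((3*pos == vec[1] ==> vec[2] == 7) ==> vec[4] + q == 2) && ((!(3*pos == vec[1] ==> vec[2] == 7)) ==> vec[4] + q == 2); else branch requires ((2*pos > vec[q] + q - 3 ==> vec[q + 2] + pos < -7) ==> 2*q == -9) && ((!(2*pos > vec[q] + q - 3 ==> vec[q + 2] + pos < -7)) ==> pos == -1).
Before the if: (2*vec[q + 3] + 3*pos >= -3 ==> (((3*pos == vec[1] ==> vec[2] == 7) ==> vec[4] + q == 2) && ((!(3*pos == vec[1] ==> vec[2] == 7)) ==> vec[4] + q == 2))) && ((!(2*vec[q + 3] + 3*pos >= -3)) ==> (((2*pos > vec[q] + q - 3 ==> vec[q + 2] + pos < -7) ==> 2*q == -9) && ((!(2*pos > vec[q] + q - 3 ==> vec[q + 2] + pos < -7)) ==> pos == -1)))
Before q := q - 9: (2*vec[q - 6] + 3*pos >= -3 ==> (((3*pos == vec[1] ==> vec[2] == 7) ==> vec[4] + q == 11) && ((!(3*pos == vec[1] ==> vec[2] == 7)) ==> vec[4] + q == 11))) && ((!(2*vec[q - 6] + 3*pos >= -3)) ==> (((2*pos > vec[q - 9] + q - 12 ==> vec[q - 7] + pos < -7) ==> 2*q == 9) && ((!(2*pos > vec[q - 9] + q - 12 ==> vec[q - 7] + pos < -7)) ==> pos == -1)))
Answer: WP = (2*vec[q - 6] + 3*pos >= -3 ==> (((3*pos == vec[1] ==> vec[2] == 7) ==> vec[4] + q == 11) && ((!(3*pos == vec[1] ==> vec[2] == 7)) ==> vec[4] + q == 11))) && ((!(2*vec[q - 6] + 3*pos >= -3)) ==> (((2*pos > vec[q - 9] + q - 12 ==> vec[q - 7] + pos < -7) ==> 2*q == 9) && ((!(2*pos > vec[q - 9] + q - 12 ==> vec[q - 7] + pos < -7)) ==> pos == -1)))


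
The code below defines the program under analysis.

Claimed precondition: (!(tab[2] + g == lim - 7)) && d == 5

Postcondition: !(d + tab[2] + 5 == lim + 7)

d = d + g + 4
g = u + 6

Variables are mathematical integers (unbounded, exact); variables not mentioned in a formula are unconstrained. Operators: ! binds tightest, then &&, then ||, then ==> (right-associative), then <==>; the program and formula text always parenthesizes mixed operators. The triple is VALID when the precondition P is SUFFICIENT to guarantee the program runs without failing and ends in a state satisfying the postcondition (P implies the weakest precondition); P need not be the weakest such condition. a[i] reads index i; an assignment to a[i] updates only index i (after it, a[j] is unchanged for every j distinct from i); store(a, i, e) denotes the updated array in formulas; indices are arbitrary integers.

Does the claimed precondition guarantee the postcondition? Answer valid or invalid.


Working backward. After the program, the postcondition !(d + tab[2] + 5 == lim + 7) must hold; in canonical form it is !(tab[2] + d == lim + 2).
Before g := u + 6: !(tab[2] + d == lim + 2)
Before d := d + g + 4: !(tab[2] + d + g == lim - 2)
The weakest precondition is !(tab[2] + d + g == lim - 2).
Check whether (!(tab[2] + g == lim - 7)) && d == 5 implies it.
Every state satisfying the precondition satisfies the weakest precondition: the implication holds.
Answer: valid


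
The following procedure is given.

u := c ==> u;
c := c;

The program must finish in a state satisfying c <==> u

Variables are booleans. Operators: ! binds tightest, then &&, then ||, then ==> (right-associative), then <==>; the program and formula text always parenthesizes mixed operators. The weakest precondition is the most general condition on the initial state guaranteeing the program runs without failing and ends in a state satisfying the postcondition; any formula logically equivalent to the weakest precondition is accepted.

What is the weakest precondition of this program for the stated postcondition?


Working backward. After the program, c <==> u must hold.
Before c := c: c <==> u
Before u := c ==> u: c <==> (c ==> u)
Answer: WP = c <==> (c ==> u)


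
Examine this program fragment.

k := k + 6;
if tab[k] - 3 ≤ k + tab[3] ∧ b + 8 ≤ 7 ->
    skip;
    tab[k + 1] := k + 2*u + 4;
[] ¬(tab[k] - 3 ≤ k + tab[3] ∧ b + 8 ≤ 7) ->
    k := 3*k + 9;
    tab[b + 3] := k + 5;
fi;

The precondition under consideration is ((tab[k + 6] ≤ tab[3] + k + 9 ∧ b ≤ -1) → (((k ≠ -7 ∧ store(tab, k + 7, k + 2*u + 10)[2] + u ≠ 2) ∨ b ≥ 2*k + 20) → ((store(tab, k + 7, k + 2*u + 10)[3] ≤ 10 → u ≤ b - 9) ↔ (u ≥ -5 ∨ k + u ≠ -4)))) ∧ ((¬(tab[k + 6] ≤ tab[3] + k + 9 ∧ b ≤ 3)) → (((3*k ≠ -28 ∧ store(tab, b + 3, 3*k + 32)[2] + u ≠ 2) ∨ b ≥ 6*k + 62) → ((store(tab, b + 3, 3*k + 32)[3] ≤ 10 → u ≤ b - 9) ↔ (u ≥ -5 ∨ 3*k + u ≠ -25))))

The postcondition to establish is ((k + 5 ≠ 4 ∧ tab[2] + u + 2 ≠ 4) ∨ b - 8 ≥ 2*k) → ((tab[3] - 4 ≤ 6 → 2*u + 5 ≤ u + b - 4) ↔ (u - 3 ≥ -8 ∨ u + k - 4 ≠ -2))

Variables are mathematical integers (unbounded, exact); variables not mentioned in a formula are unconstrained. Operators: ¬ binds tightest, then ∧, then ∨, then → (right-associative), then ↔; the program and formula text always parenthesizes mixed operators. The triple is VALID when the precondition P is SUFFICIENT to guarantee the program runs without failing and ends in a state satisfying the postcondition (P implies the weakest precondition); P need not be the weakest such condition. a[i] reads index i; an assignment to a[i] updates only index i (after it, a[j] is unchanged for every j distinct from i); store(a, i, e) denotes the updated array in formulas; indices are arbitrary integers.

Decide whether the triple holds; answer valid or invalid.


Working backward. After the program, the postcondition ((k + 5 ≠ 4 ∧ tab[2] + u + 2 ≠ 4) ∨ b - 8 ≥ 2*k) → ((tab[3] - 4 ≤ 6 → 2*u + 5 ≤ u + b - 4) ↔ (u - 3 ≥ -8 ∨ u + k - 4 ≠ -2)) must hold; in canonical form it is ((k ≠ -1 ∧ tab[2] + u ≠ 2) ∨ b ≥ 2*k + 8) → ((tab[3] ≤ 10 → u ≤ b - 9) ↔ (u ≥ -5 ∨ k + u ≠ 2)).
Then branch requires ((k ≠ -1 ∧ store(tab, k + 1, k + 2*u + 4)[2] + u ≠ 2) ∨ b ≥ 2*k + 8) → ((store(tab, k + 1, k + 2*u + 4)[3] ≤ 10 → u ≤ b - 9) ↔ (u ≥ -5 ∨ k + u ≠ 2)); else branch requires ((3*k ≠ -10 ∧ store(tab, b + 3, 3*k + 14)[2] + u ≠ 2) ∨ b ≥ 6*k + 26) → ((store(tab, b + 3, 3*k + 14)[3] ≤ 10 → u ≤ b - 9) ↔ (u ≥ -5 ∨ 3*k + u ≠ -7)).
Before the if: ((tab[k] ≤ tab[3] + k + 3 ∧ b ≤ -1) → (((k ≠ -1 ∧ store(tab, k + 1, k + 2*u + 4)[2] + u ≠ 2) ∨ b ≥ 2*k + 8) → ((store(tab, k + 1, k + 2*u + 4)[3] ≤ 10 → u ≤ b - 9) ↔ (u ≥ -5 ∨ k + u ≠ 2)))) ∧ ((¬(tab[k] ≤ tab[3] + k + 3 ∧ b ≤ -1)) → (((3*k ≠ -10 ∧ store(tab, b + 3, 3*k + 14)[2] + u ≠ 2) ∨ b ≥ 6*k + 26) → ((store(tab, b + 3, 3*k + 14)[3] ≤ 10 → u ≤ b - 9) ↔ (u ≥ -5 ∨ 3*k + u ≠ -7))))
Before k := k + 6: ((tab[k + 6] ≤ tab[3] + k + 9 ∧ b ≤ -1) → (((k ≠ -7 ∧ store(tab, k + 7, k + 2*u + 10)[2] + u ≠ 2) ∨ b ≥ 2*k + 20) → ((store(tab, k + 7, k + 2*u + 10)[3] ≤ 10 → u ≤ b - 9) ↔ (u ≥ -5 ∨ k + u ≠ -4)))) ∧ ((¬(tab[k + 6] ≤ tab[3] + k + 9 ∧ b ≤ -1)) → (((3*k ≠ -28 ∧ store(tab, b + 3, 3*k + 32)[2] + u ≠ 2) ∨ b ≥ 6*k + 62) → ((store(tab, b + 3, 3*k + 32)[3] ≤ 10 → u ≤ b - 9) ↔ (u ≥ -5 ∨ 3*k + u ≠ -25))))
The weakest precondition is ((tab[k + 6] ≤ tab[3] + k + 9 ∧ b ≤ -1) → (((k ≠ -7 ∧ store(tab, k + 7, k + 2*u + 10)[2] + u ≠ 2) ∨ b ≥ 2*k + 20) → ((store(tab, k + 7, k + 2*u + 10)[3] ≤ 10 → u ≤ b - 9) ↔ (u ≥ -5 ∨ k + u ≠ -4)))) ∧ ((¬(tab[k + 6] ≤ tab[3] + k + 9 ∧ b ≤ -1)) → (((3*k ≠ -28 ∧ store(tab, b + 3, 3*k + 32)[2] + u ≠ 2) ∨ b ≥ 6*k + 62) → ((store(tab, b + 3, 3*k + 32)[3] ≤ 10 → u ≤ b - 9) ↔ (u ≥ -5 ∨ 3*k + u ≠ -25)))).
Check whether ((tab[k + 6] ≤ tab[3] + k + 9 ∧ b ≤ -1) → (((k ≠ -7 ∧ store(tab, k + 7, k + 2*u + 10)[2] + u ≠ 2) ∨ b ≥ 2*k + 20) → ((store(tab, k + 7, k + 2*u + 10)[3] ≤ 10 → u ≤ b - 9) ↔ (u ≥ -5 ∨ k + u ≠ -4)))) ∧ ((¬(tab[k + 6] ≤ tab[3] + k + 9 ∧ b ≤ 3)) → (((3*k ≠ -28 ∧ store(tab, b + 3, 3*k + 32)[2] + u ≠ 2) ∨ b ≥ 6*k + 62) → ((store(tab, b + 3, 3*k + 32)[3] ≤ 10 → u ≤ b - 9) ↔ (u ≥ -5 ∨ 3*k + u ≠ -25)))) implies it.
Countermodel: at the initial state b = 3, k = 30152, tab = {[2] = -11794, [3] = 11, [6] = 4, [30158] = 0, [30159] = 4, elsewhere 4}, u = -90481, the precondition holds but the weakest precondition fails.
Answer: invalid


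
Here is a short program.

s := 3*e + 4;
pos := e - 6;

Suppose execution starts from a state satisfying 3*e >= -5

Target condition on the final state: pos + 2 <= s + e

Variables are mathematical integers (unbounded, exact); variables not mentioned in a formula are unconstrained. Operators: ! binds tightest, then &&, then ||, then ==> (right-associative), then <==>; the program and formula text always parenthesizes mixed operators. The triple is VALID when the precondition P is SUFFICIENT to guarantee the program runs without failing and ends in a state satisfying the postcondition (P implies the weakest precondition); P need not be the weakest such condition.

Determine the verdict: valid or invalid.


Working backward. After the program, the postcondition pos + 2 <= s + e must hold; in canonical form it is pos <= e + s - 2.
Before pos := e - 6: s >= -4
Before s := 3*e + 4: 3*e >= -8
The weakest precondition is 3*e >= -8.
Check whether 3*e >= -5 implies it.
Every state satisfying the precondition satisfies the weakest precondition: the implication holds.
Answer: valid


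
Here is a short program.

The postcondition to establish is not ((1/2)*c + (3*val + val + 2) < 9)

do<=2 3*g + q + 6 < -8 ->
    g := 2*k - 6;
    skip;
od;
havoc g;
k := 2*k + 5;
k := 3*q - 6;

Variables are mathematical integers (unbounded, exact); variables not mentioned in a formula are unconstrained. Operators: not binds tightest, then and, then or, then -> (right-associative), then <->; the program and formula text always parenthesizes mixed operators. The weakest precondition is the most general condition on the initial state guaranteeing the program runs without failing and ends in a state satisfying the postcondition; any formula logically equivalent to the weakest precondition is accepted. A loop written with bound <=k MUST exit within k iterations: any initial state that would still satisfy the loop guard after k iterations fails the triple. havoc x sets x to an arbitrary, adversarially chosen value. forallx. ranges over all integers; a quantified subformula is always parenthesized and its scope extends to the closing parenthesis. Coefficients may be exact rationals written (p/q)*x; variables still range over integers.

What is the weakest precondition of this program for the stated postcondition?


Working backward. After the program, the postcondition not ((1/2)*c + (3*val + val + 2) < 9) must hold; in canonical form it is not ((1/2)*c + 4*val < 7).
Before k := 3*q - 6: not ((1/2)*c + 4*val < 7)
Before k := 2*k + 5: not ((1/2)*c + 4*val < 7)
Before havoc g: not ((1/2)*c + 4*val < 7)
Before the loop (bound <=2), unroll the exhaustion recursion (WP_0 = exit-now case; WP_j = one more guarded iteration, up to j = 2):
  WP_0: (not (3*g + q < -14)) and (not ((1/2)*c + 4*val < 7))
  WP_1: (3*g + q < -14 -> ((not (6*k + q < 4)) and (not ((1/2)*c + 4*val < 7)))) and ((not (3*g + q < -14)) -> (not ((1/2)*c + 4*val < 7)))
  WP_2: (3*g + q < -14 -> ((6*k + q < 4 -> ((not (6*k + q < 4)) and (not ((1/2)*c + 4*val < 7)))) and ((not (6*k + q < 4)) -> (not ((1/2)*c + 4*val < 7))))) and ((not (3*g + q < -14)) -> (not ((1/2)*c + 4*val < 7)))
So before the loop: (3*g + q < -14 -> ((6*k + q < 4 -> ((not (6*k + q < 4)) and (not ((1/2)*c + 4*val < 7)))) and ((not (6*k + q < 4)) -> (not ((1/2)*c + 4*val < 7))))) and ((not (3*g + q < -14)) -> (not ((1/2)*c + 4*val < 7)))
Answer: WP = (3*g + q < -14 -> ((6*k + q < 4 -> ((not (6*k + q < 4)) and (not ((1/2)*c + 4*val < 7)))) and ((not (6*k + q < 4)) -> (not ((1/2)*c + 4*val < 7))))) and ((not (3*g + q < -14)) -> (not ((1/2)*c + 4*val < 7)))


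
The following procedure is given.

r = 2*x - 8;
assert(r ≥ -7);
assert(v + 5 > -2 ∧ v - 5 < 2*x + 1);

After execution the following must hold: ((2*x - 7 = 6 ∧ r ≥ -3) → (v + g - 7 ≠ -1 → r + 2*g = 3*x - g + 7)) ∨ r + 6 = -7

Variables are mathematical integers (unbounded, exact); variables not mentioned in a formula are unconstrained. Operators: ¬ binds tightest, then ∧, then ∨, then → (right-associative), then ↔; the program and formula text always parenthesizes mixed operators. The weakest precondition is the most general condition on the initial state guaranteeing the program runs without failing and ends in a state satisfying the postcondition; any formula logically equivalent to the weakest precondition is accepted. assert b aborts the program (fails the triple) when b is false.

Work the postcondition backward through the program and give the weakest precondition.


Working backward. After the program, the postcondition ((2*x - 7 = 6 ∧ r ≥ -3) → (v + g - 7 ≠ -1 → r + 2*g = 3*x - g + 7)) ∨ r + 6 = -7 must hold; in canonical form it is ((2*x = 13 ∧ r ≥ -3) → (g + v ≠ 6 → 3*g + r = 3*x + 7)) ∨ r = -13.
Before assert v + 5 > -2 ∧ v - 5 < 2*x + 1: v > -7 ∧ v < 2*x + 6 ∧ (((2*x = 13 ∧ r ≥ -3) → (g + v ≠ 6 → 3*g + r = 3*x + 7)) ∨ r = -13)
Before assert r ≥ -7: r ≥ -7 ∧ v > -7 ∧ v < 2*x + 6 ∧ (((2*x = 13 ∧ r ≥ -3) → (g + v ≠ 6 → 3*g + r = 3*x + 7)) ∨ r = -13)
Before r := 2*x - 8: 2*x ≥ 1 ∧ v > -7 ∧ v < 2*x + 6 ∧ (((2*x = 13 ∧ 2*x ≥ 5) → (g + v ≠ 6 → 3*g = x + 15)) ∨ 2*x = -5)
Answer: WP = 2*x ≥ 1 ∧ v > -7 ∧ v < 2*x + 6 ∧ (((2*x = 13 ∧ 2*x ≥ 5) → (g + v ≠ 6 → 3*g = x + 15)) ∨ 2*x = -5)


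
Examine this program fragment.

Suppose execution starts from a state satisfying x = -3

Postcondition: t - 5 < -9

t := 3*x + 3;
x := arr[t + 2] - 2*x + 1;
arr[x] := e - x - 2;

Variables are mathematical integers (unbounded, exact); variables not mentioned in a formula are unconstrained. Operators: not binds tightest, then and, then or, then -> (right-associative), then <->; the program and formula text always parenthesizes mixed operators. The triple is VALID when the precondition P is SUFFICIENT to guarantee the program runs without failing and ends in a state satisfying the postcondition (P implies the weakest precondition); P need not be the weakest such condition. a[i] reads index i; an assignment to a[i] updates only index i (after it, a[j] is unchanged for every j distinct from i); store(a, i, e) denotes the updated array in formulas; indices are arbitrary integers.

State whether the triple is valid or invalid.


Working backward. After the program, the postcondition t - 5 < -9 must hold; in canonical form it is t < -4.
Before arr[x] := e - x - 2: t < -4
Before x := arr[t + 2] - 2*x + 1: t < -4
Before t := 3*x + 3: 3*x < -7
The weakest precondition is 3*x < -7.
Check whether x = -3 implies it.
Every state satisfying the precondition satisfies the weakest precondition: the implication holds.
Answer: valid


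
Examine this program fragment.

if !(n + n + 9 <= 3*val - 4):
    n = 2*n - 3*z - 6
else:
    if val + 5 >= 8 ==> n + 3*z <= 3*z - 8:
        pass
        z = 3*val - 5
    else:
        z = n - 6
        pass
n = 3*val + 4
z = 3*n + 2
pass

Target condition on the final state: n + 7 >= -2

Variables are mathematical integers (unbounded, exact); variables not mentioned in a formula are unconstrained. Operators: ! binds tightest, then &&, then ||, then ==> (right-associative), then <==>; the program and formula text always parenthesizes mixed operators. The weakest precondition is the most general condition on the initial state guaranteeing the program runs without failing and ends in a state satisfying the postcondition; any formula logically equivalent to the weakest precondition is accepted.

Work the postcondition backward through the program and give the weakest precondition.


Working backward. After the program, the postcondition n + 7 >= -2 must hold; in canonical form it is n >= -9.
Before skip: n >= -9
Before z := 3*n + 2: n >= -9
Before n := 3*val + 4: 3*val >= -13
Then branch requires 3*val >= -13; else branch requires ((val >= 3 ==> n <= -8) ==> 3*val >= -13) && ((!(val >= 3 ==> n <= -8)) ==> 3*val >= -13).
Before the if: ((!(2*n <= 3*val - 13)) ==> 3*val >= -13) && (2*n <= 3*val - 13 ==> (((val >= 3 ==> n <= -8) ==> 3*val >= -13) && ((!(val >= 3 ==> n <= -8)) ==> 3*val >= -13)))
Answer: WP = ((!(2*n <= 3*val - 13)) ==> 3*val >= -13) && (2*n <= 3*val - 13 ==> (((val >= 3 ==> n <= -8) ==> 3*val >= -13) && ((!(val >= 3 ==> n <= -8)) ==> 3*val >= -13)))


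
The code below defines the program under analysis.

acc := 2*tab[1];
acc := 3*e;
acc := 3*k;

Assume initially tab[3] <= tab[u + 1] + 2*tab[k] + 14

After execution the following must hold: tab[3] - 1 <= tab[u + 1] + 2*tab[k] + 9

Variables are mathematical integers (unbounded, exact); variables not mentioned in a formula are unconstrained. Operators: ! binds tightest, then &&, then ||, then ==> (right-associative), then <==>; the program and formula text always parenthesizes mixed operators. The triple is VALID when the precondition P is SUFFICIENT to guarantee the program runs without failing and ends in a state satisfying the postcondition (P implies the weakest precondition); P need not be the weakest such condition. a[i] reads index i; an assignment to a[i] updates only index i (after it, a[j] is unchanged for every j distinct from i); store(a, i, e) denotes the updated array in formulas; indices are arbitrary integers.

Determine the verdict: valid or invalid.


Working backward. After the program, the postcondition tab[3] - 1 <= tab[u + 1] + 2*tab[k] + 9 must hold; in canonical form it is tab[3] <= tab[u + 1] + 2*tab[k] + 10.
Before acc := 3*k: tab[3] <= tab[u + 1] + 2*tab[k] + 10
Before acc := 3*e: tab[3] <= tab[u + 1] + 2*tab[k] + 10
Before acc := 2*tab[1]: tab[3] <= tab[u + 1] + 2*tab[k] + 10
The weakest precondition is tab[3] <= tab[u + 1] + 2*tab[k] + 10.
Check whether tab[3] <= tab[u + 1] + 2*tab[k] + 14 implies it.
Countermodel: at the initial state k = 4, tab = {[2] = 0, [3] = 14091, [4] = 7040, elsewhere 0}, u = 1, the precondition holds but the weakest precondition fails.
Answer: invalid


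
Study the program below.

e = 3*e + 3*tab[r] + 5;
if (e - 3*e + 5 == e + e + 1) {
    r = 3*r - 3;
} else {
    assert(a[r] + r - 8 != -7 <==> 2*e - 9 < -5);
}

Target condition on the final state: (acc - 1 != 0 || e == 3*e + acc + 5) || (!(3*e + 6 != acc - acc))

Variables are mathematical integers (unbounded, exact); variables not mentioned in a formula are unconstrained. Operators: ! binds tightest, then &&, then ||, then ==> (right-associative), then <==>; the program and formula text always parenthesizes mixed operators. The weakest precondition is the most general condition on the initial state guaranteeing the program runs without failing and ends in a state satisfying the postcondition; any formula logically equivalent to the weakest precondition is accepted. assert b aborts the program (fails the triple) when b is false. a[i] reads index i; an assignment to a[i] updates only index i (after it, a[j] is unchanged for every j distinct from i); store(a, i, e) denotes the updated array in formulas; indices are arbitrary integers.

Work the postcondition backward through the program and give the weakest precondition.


Working backward. After the program, the postcondition (acc - 1 != 0 || e == 3*e + acc + 5) || (!(3*e + 6 != acc - acc)) must hold; in canonical form it is acc != 1 || acc + 2*e == -5 || (!(3*e != -6)).
Then branch requires acc != 1 || acc + 2*e == -5 || (!(3*e != -6)); else branch requires (a[r] + r != 1 <==> 2*e < 4) && (acc != 1 || acc + 2*e == -5 || (!(3*e != -6))).
Before the if: (4*e == 4 ==> (acc != 1 || acc + 2*e == -5 || (!(3*e != -6)))) && ((!(4*e == 4)) ==> ((a[r] + r != 1 <==> 2*e < 4) && (acc != 1 || acc + 2*e == -5 || (!(3*e != -6)))))
Before e := 3*e + 3*tab[r] + 5: (12*tab[r] + 12*e == -16 ==> (acc != 1 || 6*tab[r] + acc + 6*e == -15 || (!(9*tab[r] + 9*e != -21)))) && ((!(12*tab[r] + 12*e == -16)) ==> ((a[r] + r != 1 <==> 6*tab[r] + 6*e < -6) && (acc != 1 || 6*tab[r] + acc + 6*e == -15 || (!(9*tab[r] + 9*e != -21)))))
Answer: WP = (12*tab[r] + 12*e == -16 ==> (acc != 1 || 6*tab[r] + acc + 6*e == -15 || (!(9*tab[r] + 9*e != -21)))) && ((!(12*tab[r] + 12*e == -16)) ==> ((a[r] + r != 1 <==> 6*tab[r] + 6*e < -6) && (acc != 1 || 6*tab[r] + acc + 6*e == -15 || (!(9*tab[r] + 9*e != -21)))))
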